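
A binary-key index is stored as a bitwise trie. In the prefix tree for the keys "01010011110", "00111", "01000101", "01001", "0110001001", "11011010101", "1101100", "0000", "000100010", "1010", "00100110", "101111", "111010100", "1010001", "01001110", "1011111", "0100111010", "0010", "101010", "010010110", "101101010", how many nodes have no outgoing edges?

Leaves are exactly the stored words that no other stored word extends.
Those words: "0000", "000100010", "00100110", "00111", "01000101", "010010110", "0100111010", "01010011110", "0110001001", "1010001", "101010", "101101010", "1011111", "1101100", "11011010101", "111010100"
Leaf count: 16

16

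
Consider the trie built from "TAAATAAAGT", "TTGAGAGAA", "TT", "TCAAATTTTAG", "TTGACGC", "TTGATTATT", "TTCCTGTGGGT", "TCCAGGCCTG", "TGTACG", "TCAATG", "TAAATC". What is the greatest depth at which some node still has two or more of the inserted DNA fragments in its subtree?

The deepest shared node is where two words last agree before diverging.
"TAAATAAAGT" and "TAAATC" agree on "TAAAT" (5 characters) before diverging; nothing deeper is shared.
Longest shared-prefix length: 5

5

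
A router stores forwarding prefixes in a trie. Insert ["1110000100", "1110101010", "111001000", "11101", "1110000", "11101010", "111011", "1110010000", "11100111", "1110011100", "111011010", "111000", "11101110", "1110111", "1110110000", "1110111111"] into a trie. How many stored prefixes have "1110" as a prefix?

Filter for entries beginning with "1110":
Matches: "111000", "1110000", "1110000100", "111001000", "1110010000", "11100111", "1110011100", "11101", "11101010", "1110101010", "111011", "1110110000", "111011010", "1110111", "11101110", "1110111111"
Count: 16

16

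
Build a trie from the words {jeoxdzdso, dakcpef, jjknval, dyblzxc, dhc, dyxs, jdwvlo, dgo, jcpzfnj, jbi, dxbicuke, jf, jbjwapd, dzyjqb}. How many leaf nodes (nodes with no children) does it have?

Leaves are exactly the stored words that no other stored word extends.
Those words: "dakcpef", "dgo", "dhc", "dxbicuke", "dyblzxc", "dyxs", "dzyjqb", "jbi", "jbjwapd", "jcpzfnj", "jdwvlo", "jeoxdzdso", "jf", "jjknval"
Leaf count: 14

14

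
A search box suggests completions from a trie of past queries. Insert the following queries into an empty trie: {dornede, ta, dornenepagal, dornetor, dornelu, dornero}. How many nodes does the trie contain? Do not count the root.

Trie structure (* marks end of a word):
(root)
├─ d
│  └─ o
│     └─ r
│        └─ n
│           └─ e
│              ├─ d
│              │  └─ e *
│              ├─ l
│              │  └─ u *
│              ├─ n
│              │  └─ e
│              │     └─ p
│              │        └─ a
│              │           └─ g
│              │              └─ a
│              │                 └─ l *
│              ├─ r
│              │  └─ o *
│              └─ t
│                 └─ o
│                    └─ r *
└─ t
   └─ a *
Counting every labelled node above: 23.

23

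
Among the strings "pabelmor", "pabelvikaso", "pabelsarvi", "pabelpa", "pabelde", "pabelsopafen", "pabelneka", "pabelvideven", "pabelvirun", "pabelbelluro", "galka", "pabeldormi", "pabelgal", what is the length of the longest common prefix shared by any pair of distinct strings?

Look for the deepest trie node that still has at least two words in its subtree.
"pabelvideven" and "pabelvikaso" agree on "pabelvi" (7 characters) before diverging; nothing deeper is shared.
Longest shared-prefix length: 7

7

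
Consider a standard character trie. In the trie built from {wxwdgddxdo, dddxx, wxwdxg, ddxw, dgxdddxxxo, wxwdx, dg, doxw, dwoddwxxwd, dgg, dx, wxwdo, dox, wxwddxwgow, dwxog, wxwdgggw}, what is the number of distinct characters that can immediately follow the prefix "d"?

5

Walk "d" from the root, arriving at one node.
Distinct next characters after "d": d, g, o, w, x.
That node has 5 child edges.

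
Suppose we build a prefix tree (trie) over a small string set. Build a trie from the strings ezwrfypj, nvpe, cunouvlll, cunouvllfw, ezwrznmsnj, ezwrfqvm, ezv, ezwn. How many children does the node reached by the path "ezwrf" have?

2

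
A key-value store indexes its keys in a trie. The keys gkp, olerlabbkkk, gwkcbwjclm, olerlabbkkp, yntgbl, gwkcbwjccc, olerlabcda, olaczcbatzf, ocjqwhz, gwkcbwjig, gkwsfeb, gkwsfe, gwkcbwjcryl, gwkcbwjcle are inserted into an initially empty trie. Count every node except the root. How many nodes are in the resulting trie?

Insert word by word; a character creates a node only if that edge doesn't already exist:
  "gkp" → 3 new (g, k, p)
  "olerlabbkkk" → 11 new (o, l, e, r, l, a, b, b, k, k, k)
  "gwkcbwjclm" → prefix "g" already present; 9 new (w, k, c, b, w, j, c, l, m)
  "olerlabbkkp" → prefix "olerlabbkk" already present; 1 new (p)
  "yntgbl" → 6 new (y, n, t, g, b, l)
  "gwkcbwjccc" → prefix "gwkcbwjc" already present; 2 new (c, c)
  "olerlabcda" → prefix "olerlab" already present; 3 new (c, d, a)
  "olaczcbatzf" → prefix "ol" already present; 9 new (a, c, z, c, b, a, t, z, f)
  "ocjqwhz" → prefix "o" already present; 6 new (c, j, q, w, h, z)
  "gwkcbwjig" → prefix "gwkcbwj" already present; 2 new (i, g)
  "gkwsfeb" → prefix "gk" already present; 5 new (w, s, f, e, b)
  "gkwsfe" → prefix "gkwsfe" already present; 0 new (none)
  "gwkcbwjcryl" → prefix "gwkcbwjc" already present; 3 new (r, y, l)
  "gwkcbwjcle" → prefix "gwkcbwjcl" already present; 1 new (e)
Total nodes = 3 + 11 + 9 + 1 + 6 + 2 + 3 + 9 + 6 + 2 + 5 + 0 + 3 + 1 = 61

61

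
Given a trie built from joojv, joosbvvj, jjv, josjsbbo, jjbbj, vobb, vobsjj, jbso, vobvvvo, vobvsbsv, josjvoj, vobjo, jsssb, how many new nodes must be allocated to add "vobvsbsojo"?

3

Walking "vobvsbsojo" from the root, the first 7 characters ("vobvsbs") follow existing edges; "o" is the first miss.
New nodes needed: |"vobvsbsojo"| − 7 = 10 − 7 = 3.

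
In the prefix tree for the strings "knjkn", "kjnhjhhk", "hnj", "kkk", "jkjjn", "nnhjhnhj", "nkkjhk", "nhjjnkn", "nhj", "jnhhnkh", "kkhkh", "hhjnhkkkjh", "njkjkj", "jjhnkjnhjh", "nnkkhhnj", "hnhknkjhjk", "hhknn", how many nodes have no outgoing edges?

16

A leaf is a node with no children — equivalently, the end of a word that is not a proper prefix of any other stored word.
Those words: "hhjnhkkkjh", "hhknn", "hnhknkjhjk", "hnj", "jjhnkjnhjh", "jkjjn", "jnhhnkh", "kjnhjhhk", "kkhkh", "kkk", "knjkn", "nhjjnkn", "njkjkj", "nkkjhk", "nnhjhnhj", "nnkkhhnj"
Leaf count: 16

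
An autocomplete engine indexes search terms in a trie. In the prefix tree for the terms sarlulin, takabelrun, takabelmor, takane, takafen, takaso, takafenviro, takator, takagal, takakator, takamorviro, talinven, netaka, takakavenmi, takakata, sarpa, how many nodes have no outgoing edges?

A leaf is a node with no children — equivalently, the end of a word that is not a proper prefix of any other stored word.
Those words: "netaka", "sarlulin", "sarpa", "takabelmor", "takabelrun", "takafenviro", "takagal", "takakata", "takakator", "takakavenmi", "takamorviro", "takane", "takaso", "takator", "talinven"
Leaf count: 15

15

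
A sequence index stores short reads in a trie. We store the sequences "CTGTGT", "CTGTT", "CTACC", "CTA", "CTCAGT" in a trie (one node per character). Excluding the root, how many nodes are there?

Trace insertions, counting only characters that open a new branch:
  "CTGTGT" → 6 new (C, T, G, T, G, T)
  "CTGTT" → prefix "CTGT" already present; 1 new (T)
  "CTACC" → prefix "CT" already present; 3 new (A, C, C)
  "CTA" → prefix "CTA" already present; 0 new (none)
  "CTCAGT" → prefix "CT" already present; 4 new (C, A, G, T)
Total nodes = 6 + 1 + 3 + 0 + 4 = 14

14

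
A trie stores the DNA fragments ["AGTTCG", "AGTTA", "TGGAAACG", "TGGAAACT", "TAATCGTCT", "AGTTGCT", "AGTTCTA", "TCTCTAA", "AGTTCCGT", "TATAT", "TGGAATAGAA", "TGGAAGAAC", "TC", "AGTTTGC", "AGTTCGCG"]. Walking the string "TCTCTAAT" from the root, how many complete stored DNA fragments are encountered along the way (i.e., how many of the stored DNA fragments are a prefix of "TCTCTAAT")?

2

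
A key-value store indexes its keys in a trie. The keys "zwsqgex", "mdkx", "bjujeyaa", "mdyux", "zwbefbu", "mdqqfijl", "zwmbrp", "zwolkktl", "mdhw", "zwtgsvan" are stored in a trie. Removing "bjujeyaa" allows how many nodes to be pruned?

8

Walk "bjujeyaa" from the leaf back toward the root, removing each node that no remaining word uses.
No other word shares any prefix with "bjujeyaa", so all 8 of its nodes go.
Nodes removed: 8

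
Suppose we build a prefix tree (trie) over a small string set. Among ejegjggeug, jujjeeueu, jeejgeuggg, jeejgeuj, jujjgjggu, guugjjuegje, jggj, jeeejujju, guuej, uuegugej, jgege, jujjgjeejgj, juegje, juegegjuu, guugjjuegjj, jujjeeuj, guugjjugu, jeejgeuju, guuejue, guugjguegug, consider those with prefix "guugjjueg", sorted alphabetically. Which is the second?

guugjjuegjj

Words with prefix "guugjjueg", in lexicographic order: "guugjjuegje", "guugjjuegjj"
Position 2: guugjjuegjj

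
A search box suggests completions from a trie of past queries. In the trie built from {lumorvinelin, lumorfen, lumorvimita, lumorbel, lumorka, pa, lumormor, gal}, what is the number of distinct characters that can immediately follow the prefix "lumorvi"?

Walk "lumorvi" from the root, arriving at one node.
Characters that immediately follow "lumorvi" among the stored strings: {m, n}.
That node has 2 child edges.

2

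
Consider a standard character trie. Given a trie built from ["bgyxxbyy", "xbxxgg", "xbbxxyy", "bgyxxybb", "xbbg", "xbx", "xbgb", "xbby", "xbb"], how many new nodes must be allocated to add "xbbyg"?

1

"xbby" is already a path in the trie; the remaining "g" must be added.
So 5 − 4 = 1 new nodes.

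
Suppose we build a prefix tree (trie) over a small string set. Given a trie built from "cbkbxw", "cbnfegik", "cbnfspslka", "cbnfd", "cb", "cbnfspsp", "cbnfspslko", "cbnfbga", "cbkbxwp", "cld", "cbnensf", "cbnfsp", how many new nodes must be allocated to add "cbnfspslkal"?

The longest prefix of "cbnfspslkal" already in the trie is "cbnfspslka" (length 10).
Each of the 1 remaining characters creates one node.

1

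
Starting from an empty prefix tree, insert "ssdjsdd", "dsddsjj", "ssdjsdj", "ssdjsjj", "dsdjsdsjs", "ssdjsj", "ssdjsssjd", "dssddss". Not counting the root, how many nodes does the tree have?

Count nodes per top-level branch (shared prefixes stored once):
  'd'-branch (dsddsjj, dsdjsdsjs, dssddss): 18 nodes
  's'-branch (ssdjsdd, ssdjsdj, ssdjsj, ssdjsjj, ssdjsssjd): 14 nodes
Sum: 32

32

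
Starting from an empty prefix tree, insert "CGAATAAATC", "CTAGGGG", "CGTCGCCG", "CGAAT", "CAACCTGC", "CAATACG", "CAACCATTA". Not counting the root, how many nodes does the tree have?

37

Trie structure (* marks end of a word):
(root)
└─ C
   ├─ A
   │  └─ A
   │     ├─ C
   │     │  └─ C
   │     │     ├─ A
   │     │     │  └─ T
   │     │     │     └─ T
   │     │     │        └─ A *
   │     │     └─ T
   │     │        └─ G
   │     │           └─ C *
   │     └─ T
   │        └─ A
   │           └─ C
   │              └─ G *
   ├─ G
   │  ├─ A
   │  │  └─ A
   │  │     └─ T *
   │  │        └─ A
   │  │           └─ A
   │  │              └─ A
   │  │                 └─ T
   │  │                    └─ C *
   │  └─ T
   │     └─ C
   │        └─ G
   │           └─ C
   │              └─ C
   │                 └─ G *
   └─ T
      └─ A
         └─ G
            └─ G
               └─ G
                  └─ G *
Counting every labelled node above: 37.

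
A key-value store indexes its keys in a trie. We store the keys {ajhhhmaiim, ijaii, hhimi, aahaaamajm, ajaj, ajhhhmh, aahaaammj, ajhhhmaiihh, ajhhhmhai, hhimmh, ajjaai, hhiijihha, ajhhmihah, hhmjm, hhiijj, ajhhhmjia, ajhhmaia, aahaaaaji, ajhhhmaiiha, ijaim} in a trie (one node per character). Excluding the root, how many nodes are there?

Trace insertions, counting only characters that open a new branch:
  "ajhhhmaiim" → 10 new (a, j, h, h, h, m, a, i, i, m)
  "ijaii" → 5 new (i, j, a, i, i)
  "hhimi" → 5 new (h, h, i, m, i)
  "aahaaamajm" → prefix "a" already present; 9 new (a, h, a, a, a, m, a, j, m)
  "ajaj" → prefix "aj" already present; 2 new (a, j)
  "ajhhhmh" → prefix "ajhhhm" already present; 1 new (h)
  "aahaaammj" → prefix "aahaaam" already present; 2 new (m, j)
  "ajhhhmaiihh" → prefix "ajhhhmaii" already present; 2 new (h, h)
  "ajhhhmhai" → prefix "ajhhhmh" already present; 2 new (a, i)
  "hhimmh" → prefix "hhim" already present; 2 new (m, h)
  "ajjaai" → prefix "aj" already present; 4 new (j, a, a, i)
  "hhiijihha" → prefix "hhi" already present; 6 new (i, j, i, h, h, a)
  "ajhhmihah" → prefix "ajhh" already present; 5 new (m, i, h, a, h)
  "hhmjm" → prefix "hh" already present; 3 new (m, j, m)
  "hhiijj" → prefix "hhiij" already present; 1 new (j)
  "ajhhhmjia" → prefix "ajhhhm" already present; 3 new (j, i, a)
  "ajhhmaia" → prefix "ajhhm" already present; 3 new (a, i, a)
  "aahaaaaji" → prefix "aahaaa" already present; 3 new (a, j, i)
  "ajhhhmaiiha" → prefix "ajhhhmaiih" already present; 1 new (a)
  "ijaim" → prefix "ijai" already present; 1 new (m)
Total nodes = 10 + 5 + 5 + 9 + 2 + 1 + 2 + 2 + 2 + 2 + 4 + 6 + 5 + 3 + 1 + 3 + 3 + 3 + 1 + 1 = 70

70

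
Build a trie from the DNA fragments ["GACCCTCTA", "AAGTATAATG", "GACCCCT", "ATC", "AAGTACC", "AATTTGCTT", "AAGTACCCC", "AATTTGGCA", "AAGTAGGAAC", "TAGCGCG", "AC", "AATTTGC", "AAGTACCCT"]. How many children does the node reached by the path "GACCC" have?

Follow the path "GACCC" to its node, then look at its outgoing edges.
Distinct next characters after "GACCC": C, T.
That node has 2 child edges.

2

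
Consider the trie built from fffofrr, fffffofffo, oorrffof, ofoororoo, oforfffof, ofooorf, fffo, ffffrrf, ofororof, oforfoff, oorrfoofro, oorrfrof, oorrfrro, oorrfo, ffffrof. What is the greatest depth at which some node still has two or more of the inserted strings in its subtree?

Look for the deepest trie node that still has at least two words in its subtree.
e.g. "oorrfo" and "oorrfoofro" share the prefix "oorrfo" of length 6; no pair shares a longer one.
Longest shared-prefix length: 6

6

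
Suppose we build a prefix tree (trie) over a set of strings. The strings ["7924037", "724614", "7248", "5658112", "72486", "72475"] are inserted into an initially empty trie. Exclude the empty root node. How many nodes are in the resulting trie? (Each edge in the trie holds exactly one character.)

23

Count nodes per top-level branch (shared prefixes stored once):
  '5'-branch (5658112): 7 nodes
  '7'-branch (724614, 72475, 7248, 72486, 7924037): 16 nodes
Sum: 23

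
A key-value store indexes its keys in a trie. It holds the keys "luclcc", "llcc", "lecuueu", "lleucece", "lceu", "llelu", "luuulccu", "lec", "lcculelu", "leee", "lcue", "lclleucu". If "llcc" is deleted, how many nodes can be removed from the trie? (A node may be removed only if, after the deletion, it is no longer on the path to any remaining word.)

2

Walk "llcc" from the leaf back toward the root, removing each node that no remaining word uses.
The suffix "cc" (2 nodes) is used only by "llcc"; the node for "ll" still has the child "e", so pruning stops there.
Nodes removed: 2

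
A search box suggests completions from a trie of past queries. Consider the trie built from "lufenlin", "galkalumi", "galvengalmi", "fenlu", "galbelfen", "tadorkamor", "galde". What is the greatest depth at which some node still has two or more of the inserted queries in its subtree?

Look for the deepest trie node that still has at least two words in its subtree.
"galbelfen" and "galde" agree on "gal" (3 characters) before diverging; nothing deeper is shared.
Longest shared-prefix length: 3

3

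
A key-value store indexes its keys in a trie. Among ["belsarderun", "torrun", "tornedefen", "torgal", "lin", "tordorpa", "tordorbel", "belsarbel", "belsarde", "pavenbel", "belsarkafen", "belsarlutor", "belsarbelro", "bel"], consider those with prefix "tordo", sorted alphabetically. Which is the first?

tordorbel

DFS of the "tordo" subtree visits, in order: "tordorbel", "tordorpa"
Position 1: tordorbel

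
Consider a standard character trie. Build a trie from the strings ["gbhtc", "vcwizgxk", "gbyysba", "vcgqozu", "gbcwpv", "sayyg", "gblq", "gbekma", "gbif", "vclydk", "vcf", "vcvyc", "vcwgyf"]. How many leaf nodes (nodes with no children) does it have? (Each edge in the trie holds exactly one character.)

13

A leaf is a node with no children — equivalently, the end of a word that is not a proper prefix of any other stored word.
Those words: "gbcwpv", "gbekma", "gbhtc", "gbif", "gblq", "gbyysba", "sayyg", "vcf", "vcgqozu", "vclydk", "vcvyc", "vcwgyf", "vcwizgxk"
Leaf count: 13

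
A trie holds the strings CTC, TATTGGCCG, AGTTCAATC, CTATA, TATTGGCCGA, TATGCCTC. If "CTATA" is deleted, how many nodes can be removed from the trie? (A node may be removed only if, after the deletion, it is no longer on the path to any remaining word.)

Walk "CTATA" from the leaf back toward the root, removing each node that no remaining word uses.
The suffix "ATA" (3 nodes) is used only by "CTATA"; the node for "CT" still has the child "C", so pruning stops there.
Nodes removed: 3

3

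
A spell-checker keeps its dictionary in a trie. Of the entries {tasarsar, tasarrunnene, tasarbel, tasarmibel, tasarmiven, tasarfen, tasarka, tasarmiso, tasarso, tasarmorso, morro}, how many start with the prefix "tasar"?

10

Filter for entries beginning with "tasar":
Matches: "tasarbel", "tasarfen", "tasarka", "tasarmibel", "tasarmiso", "tasarmiven", "tasarmorso", "tasarrunnene", "tasarsar", "tasarso"
Count: 10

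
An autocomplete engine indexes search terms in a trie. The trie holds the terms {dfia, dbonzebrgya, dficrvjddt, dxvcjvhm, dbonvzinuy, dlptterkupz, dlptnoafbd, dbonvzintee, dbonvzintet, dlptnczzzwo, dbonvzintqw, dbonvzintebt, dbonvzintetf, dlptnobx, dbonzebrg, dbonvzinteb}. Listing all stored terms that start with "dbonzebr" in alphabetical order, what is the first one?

Filter for "dbonzebr…" and sort: "dbonzebrg", "dbonzebrgya"
The 1st is dbonzebrg.

dbonzebrg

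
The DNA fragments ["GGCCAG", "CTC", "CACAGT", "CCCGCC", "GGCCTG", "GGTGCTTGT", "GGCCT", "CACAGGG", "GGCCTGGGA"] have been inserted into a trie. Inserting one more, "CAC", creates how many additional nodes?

0

Every character of "CAC" already lies on an existing path (it is a prefix of some stored word).
No new nodes are needed: 0.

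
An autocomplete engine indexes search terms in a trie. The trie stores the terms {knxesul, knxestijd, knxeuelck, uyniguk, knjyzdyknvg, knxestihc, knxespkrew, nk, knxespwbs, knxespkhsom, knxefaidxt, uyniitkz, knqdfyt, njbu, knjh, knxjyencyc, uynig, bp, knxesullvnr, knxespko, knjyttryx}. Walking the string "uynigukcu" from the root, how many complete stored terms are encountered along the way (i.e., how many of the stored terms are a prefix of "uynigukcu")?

2

Traverse "uynigukcu" character by character; count nodes along the way that are marked as word ends.
Prefixes of the query that are stored words: "uynig", "uyniguk"
Count: 2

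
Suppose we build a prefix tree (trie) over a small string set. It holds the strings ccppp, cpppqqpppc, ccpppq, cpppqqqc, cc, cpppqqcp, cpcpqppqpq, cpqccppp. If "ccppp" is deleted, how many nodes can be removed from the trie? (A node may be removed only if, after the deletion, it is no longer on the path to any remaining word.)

0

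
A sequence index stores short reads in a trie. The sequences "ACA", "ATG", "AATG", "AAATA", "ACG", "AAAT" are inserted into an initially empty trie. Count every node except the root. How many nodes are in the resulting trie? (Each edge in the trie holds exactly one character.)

12

Trie structure (* marks end of a word):
(root)
└─ A
   ├─ A
   │  ├─ A
   │  │  └─ T *
   │  │     └─ A *
   │  └─ T
   │     └─ G *
   ├─ C
   │  ├─ A *
   │  └─ G *
   └─ T
      └─ G *
Counting every labelled node above: 12.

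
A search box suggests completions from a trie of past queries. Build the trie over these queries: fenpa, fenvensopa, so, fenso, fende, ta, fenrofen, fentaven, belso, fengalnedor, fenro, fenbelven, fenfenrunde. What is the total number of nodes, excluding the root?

Count nodes per top-level branch (shared prefixes stored once):
  'b'-branch (belso): 5 nodes
  'f'-branch (fenbelven, fende, fenfenrunde, fengalnedor, fenpa, fenro, fenrofen, fenso, fentaven, fenvensopa): 48 nodes
  's'-branch (so): 2 nodes
  't'-branch (ta): 2 nodes
Sum: 57

57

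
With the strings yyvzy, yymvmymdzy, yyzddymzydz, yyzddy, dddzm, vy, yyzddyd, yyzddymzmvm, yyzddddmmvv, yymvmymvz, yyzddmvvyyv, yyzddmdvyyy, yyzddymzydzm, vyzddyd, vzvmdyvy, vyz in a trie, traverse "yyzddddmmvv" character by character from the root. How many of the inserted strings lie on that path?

1

Traverse "yyzddddmmvv" character by character; count nodes along the way that are marked as word ends.
Prefixes of the query that are stored words: "yyzddddmmvv"
Count: 1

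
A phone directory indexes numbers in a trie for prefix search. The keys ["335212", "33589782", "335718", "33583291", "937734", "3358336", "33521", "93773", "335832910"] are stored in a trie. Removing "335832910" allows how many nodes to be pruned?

1

Walk "335832910" from the leaf back toward the root, removing each node that no remaining word uses.
The suffix "0" (1 node) is used only by "335832910"; "33583291" is itself a stored word, so pruning stops there.
Nodes removed: 1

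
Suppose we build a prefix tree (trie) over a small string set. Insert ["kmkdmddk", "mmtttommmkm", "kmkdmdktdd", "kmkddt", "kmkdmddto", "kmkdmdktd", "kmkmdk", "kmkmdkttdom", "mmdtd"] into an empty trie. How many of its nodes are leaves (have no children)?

7

Leaves are exactly the stored words that no other stored word extends.
Those words: "kmkddt", "kmkdmddk", "kmkdmddto", "kmkdmdktdd", "kmkmdkttdom", "mmdtd", "mmtttommmkm"
Leaf count: 7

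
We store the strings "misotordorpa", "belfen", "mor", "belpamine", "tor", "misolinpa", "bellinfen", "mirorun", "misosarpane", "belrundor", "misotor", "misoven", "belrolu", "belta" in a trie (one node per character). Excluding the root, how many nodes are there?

For each word, the new-node count is its length minus the longest prefix already in the trie:
  "misotordorpa" → 12 new (m, i, s, o, t, o, r, d, o, r, p, a)
  "belfen" → 6 new (b, e, l, f, e, n)
  "mor" → prefix "m" already present; 2 new (o, r)
  "belpamine" → prefix "bel" already present; 6 new (p, a, m, i, n, e)
  "tor" → 3 new (t, o, r)
  "misolinpa" → prefix "miso" already present; 5 new (l, i, n, p, a)
  "bellinfen" → prefix "bel" already present; 6 new (l, i, n, f, e, n)
  "mirorun" → prefix "mi" already present; 5 new (r, o, r, u, n)
  "misosarpane" → prefix "miso" already present; 7 new (s, a, r, p, a, n, e)
  "belrundor" → prefix "bel" already present; 6 new (r, u, n, d, o, r)
  "misotor" → prefix "misotor" already present; 0 new (none)
  "misoven" → prefix "miso" already present; 3 new (v, e, n)
  "belrolu" → prefix "belr" already present; 3 new (o, l, u)
  "belta" → prefix "bel" already present; 2 new (t, a)
Total nodes = 12 + 6 + 2 + 6 + 3 + 5 + 6 + 5 + 7 + 6 + 0 + 3 + 3 + 2 = 66

66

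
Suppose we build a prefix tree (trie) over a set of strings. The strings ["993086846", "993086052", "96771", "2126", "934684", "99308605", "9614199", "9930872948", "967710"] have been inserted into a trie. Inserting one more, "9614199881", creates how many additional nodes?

"9614199" is already a path in the trie; the remaining "881" must be added.
New nodes needed: |"9614199881"| − 7 = 10 − 7 = 3.

3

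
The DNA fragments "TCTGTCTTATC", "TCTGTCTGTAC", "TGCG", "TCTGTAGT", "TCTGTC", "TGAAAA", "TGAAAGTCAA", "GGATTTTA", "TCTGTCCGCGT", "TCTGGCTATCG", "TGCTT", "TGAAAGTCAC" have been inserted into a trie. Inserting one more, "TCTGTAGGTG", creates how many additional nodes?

3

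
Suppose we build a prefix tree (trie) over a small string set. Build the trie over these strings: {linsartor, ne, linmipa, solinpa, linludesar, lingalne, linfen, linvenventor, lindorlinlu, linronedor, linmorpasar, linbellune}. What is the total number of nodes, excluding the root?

Trace insertions, counting only characters that open a new branch:
  "linsartor" → 9 new (l, i, n, s, a, r, t, o, r)
  "ne" → 2 new (n, e)
  "linmipa" → prefix "lin" already present; 4 new (m, i, p, a)
  "solinpa" → 7 new (s, o, l, i, n, p, a)
  "linludesar" → prefix "lin" already present; 7 new (l, u, d, e, s, a, r)
  "lingalne" → prefix "lin" already present; 5 new (g, a, l, n, e)
  "linfen" → prefix "lin" already present; 3 new (f, e, n)
  "linvenventor" → prefix "lin" already present; 9 new (v, e, n, v, e, n, t, o, r)
  "lindorlinlu" → prefix "lin" already present; 8 new (d, o, r, l, i, n, l, u)
  "linronedor" → prefix "lin" already present; 7 new (r, o, n, e, d, o, r)
  "linmorpasar" → prefix "linm" already present; 7 new (o, r, p, a, s, a, r)
  "linbellune" → prefix "lin" already present; 7 new (b, e, l, l, u, n, e)
Total nodes = 9 + 2 + 4 + 7 + 7 + 5 + 3 + 9 + 8 + 7 + 7 + 7 = 75

75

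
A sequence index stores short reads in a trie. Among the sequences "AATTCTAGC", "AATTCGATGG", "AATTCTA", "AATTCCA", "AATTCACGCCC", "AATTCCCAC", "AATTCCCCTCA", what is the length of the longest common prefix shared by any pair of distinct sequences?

The deepest shared node is where two words last agree before diverging.
e.g. "AATTCCCAC" and "AATTCCCCTCA" share the prefix "AATTCCC" of length 7; no pair shares a longer one.
Longest shared-prefix length: 7

7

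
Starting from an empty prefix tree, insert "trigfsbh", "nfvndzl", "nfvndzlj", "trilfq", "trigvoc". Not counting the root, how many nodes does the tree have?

22

Trace insertions, counting only characters that open a new branch:
  "trigfsbh" → 8 new (t, r, i, g, f, s, b, h)
  "nfvndzl" → 7 new (n, f, v, n, d, z, l)
  "nfvndzlj" → prefix "nfvndzl" already present; 1 new (j)
  "trilfq" → prefix "tri" already present; 3 new (l, f, q)
  "trigvoc" → prefix "trig" already present; 3 new (v, o, c)
Total nodes = 8 + 7 + 1 + 3 + 3 = 22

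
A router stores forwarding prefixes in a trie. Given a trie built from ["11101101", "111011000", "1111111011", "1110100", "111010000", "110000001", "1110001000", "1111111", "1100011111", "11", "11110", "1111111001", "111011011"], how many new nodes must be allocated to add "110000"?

0

"110000" is already a full path in the trie; only an end-marker is added.
No new nodes are needed: 0.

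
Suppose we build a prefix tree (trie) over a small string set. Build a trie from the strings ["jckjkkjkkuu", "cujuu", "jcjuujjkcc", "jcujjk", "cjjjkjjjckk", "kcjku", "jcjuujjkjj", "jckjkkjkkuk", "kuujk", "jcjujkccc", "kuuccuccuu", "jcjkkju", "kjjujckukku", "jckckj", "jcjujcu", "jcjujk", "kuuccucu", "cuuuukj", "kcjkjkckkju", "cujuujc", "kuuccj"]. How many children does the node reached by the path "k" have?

3

Walk "k" from the root, arriving at one node.
Distinct next characters after "k": c, j, u.
That node has 3 child edges.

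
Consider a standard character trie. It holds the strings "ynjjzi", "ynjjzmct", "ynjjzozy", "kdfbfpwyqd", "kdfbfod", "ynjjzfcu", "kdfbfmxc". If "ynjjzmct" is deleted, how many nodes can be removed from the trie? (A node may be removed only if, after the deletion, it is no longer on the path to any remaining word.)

After clearing the end-marker at "ynjjzmct", prune upward until reaching a node still needed by another word.
The suffix "mct" (3 nodes) is used only by "ynjjzmct"; the node for "ynjjz" still has the child "i", so pruning stops there.
Nodes removed: 3

3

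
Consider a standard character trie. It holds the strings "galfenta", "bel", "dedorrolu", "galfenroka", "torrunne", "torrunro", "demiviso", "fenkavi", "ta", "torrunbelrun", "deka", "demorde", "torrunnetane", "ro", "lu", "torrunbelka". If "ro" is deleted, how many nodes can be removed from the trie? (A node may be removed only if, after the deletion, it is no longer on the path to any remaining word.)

2

After clearing the end-marker at "ro", prune upward until reaching a node still needed by another word.
No other word shares any prefix with "ro", so all 2 of its nodes go.
Nodes removed: 2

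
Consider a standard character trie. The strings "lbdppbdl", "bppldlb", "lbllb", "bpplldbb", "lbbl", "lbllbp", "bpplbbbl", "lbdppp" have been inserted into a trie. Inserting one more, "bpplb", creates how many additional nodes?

0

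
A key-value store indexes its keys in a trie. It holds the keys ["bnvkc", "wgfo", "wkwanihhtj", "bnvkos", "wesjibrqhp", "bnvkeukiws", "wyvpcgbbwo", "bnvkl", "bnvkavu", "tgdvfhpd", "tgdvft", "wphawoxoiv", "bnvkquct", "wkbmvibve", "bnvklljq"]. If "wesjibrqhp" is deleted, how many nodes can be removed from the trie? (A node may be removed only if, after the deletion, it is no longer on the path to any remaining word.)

A node on "wesjibrqhp"'s path can go only if nothing else ends at it or branches off below it.
The suffix "esjibrqhp" (9 nodes) is used only by "wesjibrqhp"; the node for "w" still has the child "g", so pruning stops there.
Nodes removed: 9

9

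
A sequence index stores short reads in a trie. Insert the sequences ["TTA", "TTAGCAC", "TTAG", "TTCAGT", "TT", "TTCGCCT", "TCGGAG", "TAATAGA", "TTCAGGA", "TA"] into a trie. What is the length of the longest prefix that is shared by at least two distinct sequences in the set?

The deepest shared node is where two words last agree before diverging.
e.g. "TTCAGGA" and "TTCAGT" share the prefix "TTCAG" of length 5; no pair shares a longer one.
Longest shared-prefix length: 5

5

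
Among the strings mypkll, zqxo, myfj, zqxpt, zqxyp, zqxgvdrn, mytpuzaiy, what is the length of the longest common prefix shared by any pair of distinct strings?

3

Look for the deepest trie node that still has at least two words in its subtree.
e.g. "zqxgvdrn" and "zqxo" share the prefix "zqx" of length 3; no pair shares a longer one.
Longest shared-prefix length: 3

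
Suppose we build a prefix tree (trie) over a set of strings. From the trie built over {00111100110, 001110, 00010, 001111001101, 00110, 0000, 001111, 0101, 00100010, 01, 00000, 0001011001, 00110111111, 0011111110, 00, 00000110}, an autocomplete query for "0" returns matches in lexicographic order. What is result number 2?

0000

Words with prefix "0", in lexicographic order: "00", "0000", "00000", "00000110", "00010", "0001011001", "00100010", "00110", "00110111111", "001110", "001111", "00111100110", "001111001101", "0011111110", "01", "0101"
Position 2: 0000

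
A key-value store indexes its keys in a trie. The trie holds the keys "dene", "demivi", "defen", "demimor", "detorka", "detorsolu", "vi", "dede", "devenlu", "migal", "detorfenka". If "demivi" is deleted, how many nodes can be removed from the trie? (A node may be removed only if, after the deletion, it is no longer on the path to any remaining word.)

2

A node on "demivi"'s path can go only if nothing else ends at it or branches off below it.
The suffix "vi" (2 nodes) is used only by "demivi"; the node for "demi" still has the child "m", so pruning stops there.
Nodes removed: 2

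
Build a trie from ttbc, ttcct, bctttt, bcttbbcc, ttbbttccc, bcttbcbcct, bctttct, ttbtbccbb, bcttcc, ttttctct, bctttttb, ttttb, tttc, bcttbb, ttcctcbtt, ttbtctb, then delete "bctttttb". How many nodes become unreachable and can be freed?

2

A node on "bctttttb"'s path can go only if nothing else ends at it or branches off below it.
The suffix "tb" (2 nodes) is used only by "bctttttb"; "bctttt" is itself a stored word, so pruning stops there.
Nodes removed: 2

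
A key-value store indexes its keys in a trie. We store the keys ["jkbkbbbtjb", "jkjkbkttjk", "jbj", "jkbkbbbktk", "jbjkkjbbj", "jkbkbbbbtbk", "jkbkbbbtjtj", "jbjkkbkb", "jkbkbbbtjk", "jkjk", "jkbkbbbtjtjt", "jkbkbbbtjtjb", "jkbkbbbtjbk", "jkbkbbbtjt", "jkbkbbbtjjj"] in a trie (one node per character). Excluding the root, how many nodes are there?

44

For each word, the new-node count is its length minus the longest prefix already in the trie:
  "jkbkbbbtjb" → 10 new (j, k, b, k, b, b, b, t, j, b)
  "jkjkbkttjk" → prefix "jk" already present; 8 new (j, k, b, k, t, t, j, k)
  "jbj" → prefix "j" already present; 2 new (b, j)
  "jkbkbbbktk" → prefix "jkbkbbb" already present; 3 new (k, t, k)
  "jbjkkjbbj" → prefix "jbj" already present; 6 new (k, k, j, b, b, j)
  "jkbkbbbbtbk" → prefix "jkbkbbb" already present; 4 new (b, t, b, k)
  "jkbkbbbtjtj" → prefix "jkbkbbbtj" already present; 2 new (t, j)
  "jbjkkbkb" → prefix "jbjkk" already present; 3 new (b, k, b)
  "jkbkbbbtjk" → prefix "jkbkbbbtj" already present; 1 new (k)
  "jkjk" → prefix "jkjk" already present; 0 new (none)
  "jkbkbbbtjtjt" → prefix "jkbkbbbtjtj" already present; 1 new (t)
  "jkbkbbbtjtjb" → prefix "jkbkbbbtjtj" already present; 1 new (b)
  "jkbkbbbtjbk" → prefix "jkbkbbbtjb" already present; 1 new (k)
  "jkbkbbbtjt" → prefix "jkbkbbbtjt" already present; 0 new (none)
  "jkbkbbbtjjj" → prefix "jkbkbbbtj" already present; 2 new (j, j)
Total nodes = 10 + 8 + 2 + 3 + 6 + 4 + 2 + 3 + 1 + 0 + 1 + 1 + 1 + 0 + 2 = 44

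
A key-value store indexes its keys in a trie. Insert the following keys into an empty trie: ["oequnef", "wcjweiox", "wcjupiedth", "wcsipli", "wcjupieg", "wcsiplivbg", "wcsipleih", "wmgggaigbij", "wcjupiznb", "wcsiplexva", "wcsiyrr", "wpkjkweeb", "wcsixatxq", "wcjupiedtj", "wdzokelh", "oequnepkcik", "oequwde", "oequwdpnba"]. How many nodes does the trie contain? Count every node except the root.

Trace insertions, counting only characters that open a new branch:
  "oequnef" → 7 new (o, e, q, u, n, e, f)
  "wcjweiox" → 8 new (w, c, j, w, e, i, o, x)
  "wcjupiedth" → prefix "wcj" already present; 7 new (u, p, i, e, d, t, h)
  "wcsipli" → prefix "wc" already present; 5 new (s, i, p, l, i)
  "wcjupieg" → prefix "wcjupie" already present; 1 new (g)
  "wcsiplivbg" → prefix "wcsipli" already present; 3 new (v, b, g)
  "wcsipleih" → prefix "wcsipl" already present; 3 new (e, i, h)
  "wmgggaigbij" → prefix "w" already present; 10 new (m, g, g, g, a, i, g, b, i, j)
  "wcjupiznb" → prefix "wcjupi" already present; 3 new (z, n, b)
  "wcsiplexva" → prefix "wcsiple" already present; 3 new (x, v, a)
  "wcsiyrr" → prefix "wcsi" already present; 3 new (y, r, r)
  "wpkjkweeb" → prefix "w" already present; 8 new (p, k, j, k, w, e, e, b)
  "wcsixatxq" → prefix "wcsi" already present; 5 new (x, a, t, x, q)
  "wcjupiedtj" → prefix "wcjupiedt" already present; 1 new (j)
  "wdzokelh" → prefix "w" already present; 7 new (d, z, o, k, e, l, h)
  "oequnepkcik" → prefix "oequne" already present; 5 new (p, k, c, i, k)
  "oequwde" → prefix "oequ" already present; 3 new (w, d, e)
  "oequwdpnba" → prefix "oequwd" already present; 4 new (p, n, b, a)
Total nodes = 7 + 8 + 7 + 5 + 1 + 3 + 3 + 10 + 3 + 3 + 3 + 8 + 5 + 1 + 7 + 5 + 3 + 4 = 86

86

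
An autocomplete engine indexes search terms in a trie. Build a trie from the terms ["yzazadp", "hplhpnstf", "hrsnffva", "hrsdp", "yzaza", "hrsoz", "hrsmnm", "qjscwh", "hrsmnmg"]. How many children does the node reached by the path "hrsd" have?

1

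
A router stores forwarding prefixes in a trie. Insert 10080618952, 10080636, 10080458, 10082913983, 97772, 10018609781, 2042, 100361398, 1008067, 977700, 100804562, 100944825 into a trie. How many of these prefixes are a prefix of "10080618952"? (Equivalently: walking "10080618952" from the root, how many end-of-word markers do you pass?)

Check each prefix of "10080618952" against the stored set — each match is an end-marker on the path.
Prefixes of the query that are stored words: "10080618952"
Count: 1

1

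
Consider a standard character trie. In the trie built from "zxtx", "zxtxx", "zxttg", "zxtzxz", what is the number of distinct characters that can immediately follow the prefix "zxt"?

3

Walk "zxt" from the root, arriving at one node.
Characters that immediately follow "zxt" among the stored strings: {t, x, z}.
That node has 3 child edges.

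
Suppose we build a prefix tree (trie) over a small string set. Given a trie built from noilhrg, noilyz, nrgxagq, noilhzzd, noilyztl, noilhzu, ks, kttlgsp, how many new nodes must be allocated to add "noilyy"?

"noily" is already a path in the trie; the remaining "y" must be added.
New nodes needed: |"noilyy"| − 5 = 6 − 5 = 1.

1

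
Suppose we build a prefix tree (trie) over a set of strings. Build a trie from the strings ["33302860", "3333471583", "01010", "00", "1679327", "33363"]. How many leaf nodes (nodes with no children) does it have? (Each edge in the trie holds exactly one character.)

6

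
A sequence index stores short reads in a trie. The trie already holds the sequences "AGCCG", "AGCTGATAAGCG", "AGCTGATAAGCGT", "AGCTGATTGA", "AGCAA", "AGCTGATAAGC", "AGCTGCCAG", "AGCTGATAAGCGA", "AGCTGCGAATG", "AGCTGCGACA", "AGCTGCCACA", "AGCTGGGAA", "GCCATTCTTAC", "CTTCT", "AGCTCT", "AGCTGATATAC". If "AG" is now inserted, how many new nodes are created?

"AG" is already a full path in the trie; only an end-marker is added.
No new nodes are needed: 0.

0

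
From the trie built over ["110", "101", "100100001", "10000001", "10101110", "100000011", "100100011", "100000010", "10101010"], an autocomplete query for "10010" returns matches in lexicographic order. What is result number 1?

100100001

DFS of the "10010" subtree visits, in order: "100100001", "100100011"
The 1st is 100100001.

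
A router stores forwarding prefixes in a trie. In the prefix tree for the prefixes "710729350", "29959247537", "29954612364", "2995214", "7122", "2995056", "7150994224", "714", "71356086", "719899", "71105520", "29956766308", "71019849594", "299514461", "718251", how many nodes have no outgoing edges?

Leaves are exactly the stored words that no other stored word extends.
Those words: "2995056", "299514461", "2995214", "29954612364", "29956766308", "29959247537", "71019849594", "710729350", "71105520", "7122", "71356086", "714", "7150994224", "718251", "719899"
Leaf count: 15

15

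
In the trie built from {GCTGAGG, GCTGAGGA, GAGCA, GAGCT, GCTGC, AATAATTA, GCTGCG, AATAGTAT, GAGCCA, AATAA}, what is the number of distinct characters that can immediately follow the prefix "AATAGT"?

1

Walk "AATAGT" from the root, arriving at one node.
Distinct next characters after "AATAGT": A.
That node has 1 child edge.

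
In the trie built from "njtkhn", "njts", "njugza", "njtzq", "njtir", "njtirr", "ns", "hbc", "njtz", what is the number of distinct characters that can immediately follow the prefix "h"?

1

Follow the path "h" to its node, then look at its outgoing edges.
Characters that immediately follow "h" among the stored strings: {b}.
That node has 1 child edge.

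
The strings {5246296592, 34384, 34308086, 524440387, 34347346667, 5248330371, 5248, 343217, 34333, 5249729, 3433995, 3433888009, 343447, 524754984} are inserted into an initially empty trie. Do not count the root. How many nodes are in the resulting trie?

Trace insertions, counting only characters that open a new branch:
  "5246296592" → 10 new (5, 2, 4, 6, 2, 9, 6, 5, 9, 2)
  "34384" → 5 new (3, 4, 3, 8, 4)
  "34308086" → prefix "343" already present; 5 new (0, 8, 0, 8, 6)
  "524440387" → prefix "524" already present; 6 new (4, 4, 0, 3, 8, 7)
  "34347346667" → prefix "343" already present; 8 new (4, 7, 3, 4, 6, 6, 6, 7)
  "5248330371" → prefix "524" already present; 7 new (8, 3, 3, 0, 3, 7, 1)
  "5248" → prefix "5248" already present; 0 new (none)
  "343217" → prefix "343" already present; 3 new (2, 1, 7)
  "34333" → prefix "343" already present; 2 new (3, 3)
  "5249729" → prefix "524" already present; 4 new (9, 7, 2, 9)
  "3433995" → prefix "3433" already present; 3 new (9, 9, 5)
  "3433888009" → prefix "3433" already present; 6 new (8, 8, 8, 0, 0, 9)
  "343447" → prefix "3434" already present; 2 new (4, 7)
  "524754984" → prefix "524" already present; 6 new (7, 5, 4, 9, 8, 4)
Total nodes = 10 + 5 + 5 + 6 + 8 + 7 + 0 + 3 + 2 + 4 + 3 + 6 + 2 + 6 = 67

67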